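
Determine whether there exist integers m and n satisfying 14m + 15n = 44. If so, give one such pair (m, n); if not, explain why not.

14 and 15 are coprime, so 14m + 15n ranges over all of ℤ.
Run the Euclidean algorithm on 15 and 14: 15 = 1·14 + 1, 14 = 14·1 + 0.
Unwinding: 1 = 15 − 1·14, i.e. 14·(-1) + 15·1 = 1.
Scaling by 44 gives the particular solution (m, n) = (-44, 44).
Adding 3·15 to m and subtracting 3·14 from n gives the tidier solution (1, 2).
Check: 14·1 + 15·2 = 14 + 30 = 44. ✓

m = 1, n = 2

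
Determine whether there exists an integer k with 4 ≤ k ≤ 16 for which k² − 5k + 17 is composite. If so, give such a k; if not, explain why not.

At k = 13: 13² − 5·13 + 17 = 121 = 11·11, which is composite.

k = 13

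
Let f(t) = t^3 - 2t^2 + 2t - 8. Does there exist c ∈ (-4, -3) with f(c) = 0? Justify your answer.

No such root exists.

f(-4) = -112 and f(-3) = -59, both negative.
f'(t) = 3t^2 - 4t + 2 has discriminant (-4)² − 4·3·2 = -8 < 0, so f' has no real roots and is positive for every real t.
So f is strictly increasing; between -4 and -3 its values lie between f(-4) = -112 and f(-3) = -59, all negative. Therefore f has no root in (-4, -3).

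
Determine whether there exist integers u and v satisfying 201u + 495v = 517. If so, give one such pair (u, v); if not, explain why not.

gcd(201, 495) = 3, so every integer of the form 201u + 495v is a multiple of 3.
However 517 leaves remainder 1 on division by 3.
Therefore 201u + 495v = 517 has no solution in integers.

There are no such integers.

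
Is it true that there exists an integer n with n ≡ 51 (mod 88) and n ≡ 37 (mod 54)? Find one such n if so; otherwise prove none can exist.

gcd(88, 54) = 2. A simultaneous solution exists iff 51 ≡ 37 (mod 2); here 51 mod 2 = 1 = 37 mod 2, so it does.
Put n = 51 + 88t, so we need 88t ≡ 40 (mod 54), equivalently (divide by 2) 44t ≡ 20 (mod 27).
44 ≡ 17 (mod 27), so this reads 17t ≡ 20 (mod 27). Invert 17 mod 27 by the Euclidean algorithm: 27 = 1·17 + 10, 17 = 1·10 + 7, 10 = 1·7 + 3, 7 = 2·3 + 1, 3 = 3·1 + 0; back-substituting, 1 = 7 − 2·3 = 7 − 2·(10 − 1·7) = −2·10 + 3·7 = −2·10 + 3·(17 − 1·10) = 3·17 − 5·10 = 3·17 − 5·(27 − 1·17) = −5·27 + 8·17. Hence 17·8 ≡ 1, so 17⁻¹ ≡ 8 (mod 27).
Therefore t ≡ 8·20 = 160 ≡ 25 (mod 27).
Then n = 51 + 88·25 = 2251.
Indeed 2251 ≡ 51 (mod 88) and 2251 ≡ 37 (mod 54).

n = 2251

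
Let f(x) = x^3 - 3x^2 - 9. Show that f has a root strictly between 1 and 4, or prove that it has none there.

f(1) = -11 and f(4) = 7, which have opposite signs.
f is continuous everywhere (it is a polynomial), in particular on [1, 4].
By the Intermediate Value Theorem f must vanish at some point of (1, 4).

Yes, f has a root in the interval.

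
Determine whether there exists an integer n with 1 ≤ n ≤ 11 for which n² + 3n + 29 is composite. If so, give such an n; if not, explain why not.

At n = 8: 8² + 3·8 + 29 = 117 = 3·39, which is composite.

n = 8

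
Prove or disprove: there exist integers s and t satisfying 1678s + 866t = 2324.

s = 406, t = -784

Every value of 1678s + 866t is a multiple of gcd(1678, 866) = 2; since 2 ∣ 2324, solutions exist.
Dividing through by 2 reduces the equation to 839s + 433t = 1162.
Run the Euclidean algorithm on 839 and 433: 839 = 1·433 + 406, 433 = 1·406 + 27, 406 = 15·27 + 1, 27 = 27·1 + 0.
Unwinding: 1 = 406 − 15·27 = 406 − 15·(433 − 1·406) = −15·433 + 16·406 = −15·433 + 16·(839 − 1·433) = 16·839 − 31·433, i.e. 839·16 + 433·(-31) = 1.
Multiplying through by 1162: s = 16·1162 = 18592, t = (-31)·1162 = -36022 is a solution.
The general solution is s = 18592 + 433k, t = -36022 − 839k; taking k = -42 gives the smaller pair s = 406, t = -784.
Check: 1678·406 + 866·(-784) = 681268 − 678944 = 2324. ✓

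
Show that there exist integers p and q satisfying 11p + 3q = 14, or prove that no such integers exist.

p = 1, q = 1

Since gcd(11, 3) = 1, every integer is an integer combination of 11 and 3.
Dividing repeatedly: 11 = 3·3 + 2, 3 = 1·2 + 1, 2 = 2·1 + 0.
Unwinding: 1 = 3 − 1·2 = 3 − (11 − 3·3) = −11 + 4·3, i.e. 11·(-1) + 3·4 = 1.
Multiplying through by 14: p = (-1)·14 = -14, q = 4·14 = 56 is a solution.
The general solution is p = -14 + 3k, q = 56 − 11k; taking k = 5 gives the smaller pair p = 1, q = 1.
Check: 11·1 + 3·1 = 11 + 3 = 14. ✓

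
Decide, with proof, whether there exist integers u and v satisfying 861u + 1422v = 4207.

Any value of 861u + 1422v is a multiple of gcd(861, 1422) = 3.
But 4207 = 3·1402 + 1, so 3 ∤ 4207.
Therefore 861u + 1422v = 4207 has no solution in integers.

No such integers exist.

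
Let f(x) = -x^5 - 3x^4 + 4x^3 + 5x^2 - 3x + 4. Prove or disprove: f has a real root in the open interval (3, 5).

f(3) = -338 and f(5) = -4386, both negative, so a sign-change argument is unavailable; we show f keeps this sign on the whole interval.
Shift to the endpoint 3: with x = 3 + u (0 < u < 2), one computes f(3 + u) = -u^5 - 18u^4 - 122u^3 - 391u^2 - 594u - 338.
All 6 nonzero coefficients of this polynomial in u are negative; hence for u > 0 the value is a sum of negative terms (the constant -338 among them).
Therefore f(x) < 0 throughout (3, 5), and f has no zero there.

No.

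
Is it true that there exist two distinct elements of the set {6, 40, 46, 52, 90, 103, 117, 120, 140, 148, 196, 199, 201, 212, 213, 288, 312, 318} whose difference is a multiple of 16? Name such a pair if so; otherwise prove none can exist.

Both 40 and 120 leave remainder 8 on division by 16; their difference 80 = 5·16 is a multiple of 16.

Yes: 40 and 120.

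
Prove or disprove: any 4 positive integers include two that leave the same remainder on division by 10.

Take the 4 consecutive integers 24, 25, 26, 27: their residues mod 10 are all distinct because 4 ≤ 10.
Hence this collection has no pair with equal remainders mod 10, disproving the claim.

No; for instance {24, 25, 26, 27} is a counterexample.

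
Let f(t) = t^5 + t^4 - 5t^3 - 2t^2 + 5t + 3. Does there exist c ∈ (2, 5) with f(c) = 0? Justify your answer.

No such root exists.

The endpoint values f(2) = 13 and f(5) = 3103 are both positive. Claim: f(t) > 0 for every t in (2, 5).
Substitute t = 2 + u, where 0 < u < 3 on the interval. Expanding, f(2 + u) = u^5 + 11u^4 + 43u^3 + 72u^2 + 49u + 13.
The nonzero coefficients here are all positive, so for u > 0 every term is positive (or zero), and the constant term 13 is strictly positive.
So f is strictly positive on (2, 5); no root exists in the interval.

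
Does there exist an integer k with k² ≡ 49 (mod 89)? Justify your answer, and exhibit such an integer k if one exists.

Take k = 7. Then 7² = 49, and since 0 ≤ 49 < 89 this is already reduced: 7² ≡ 49 (mod 89).

k = 7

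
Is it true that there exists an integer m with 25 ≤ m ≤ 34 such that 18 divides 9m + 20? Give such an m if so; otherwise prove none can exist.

There is no such integer m in that range.

For m = 25, 26, …, 34 the values of 9m + 20 modulo 18 are 11, 2, 11, 2, 11, 2, 11, 2, 11, 2 respectively.
The residue 0 does not occur, so no m in [25, 34] makes 9m + 20 a multiple of 18.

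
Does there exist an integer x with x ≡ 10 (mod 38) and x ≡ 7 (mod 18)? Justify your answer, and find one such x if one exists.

No, no such integer exists.

gcd(38, 18) = 2. If x ≡ 10 (mod 38) and x ≡ 7 (mod 18), then x ≡ 10 (mod 2) and x ≡ 7 (mod 2).
However 10 ≡ 0 and 7 ≡ 1 (mod 2), and 0 ≠ 1.
So no integer satisfies both congruences.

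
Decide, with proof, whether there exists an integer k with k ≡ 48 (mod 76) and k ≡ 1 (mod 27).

k = 352

Since 76 and 27 share no common factor, CRT says the pair of congruences has a solution (unique mod 2052).
Write k = 48 + 76t and require 48 + 76t ≡ 1 (mod 27), i.e. 76t ≡ 7 (mod 27).
76 ≡ 22 (mod 27), so this reads 22t ≡ 7 (mod 27). Since 22·16 = 352 = 13·27 + 1, the inverse of 22 mod 27 is 16.
Therefore t ≡ 16·7 = 112 ≡ 4 (mod 27).
Taking t = 4 gives k = 48 + 76·4 = 352.
Verify: 352 = 4·76 + 48 and 352 = 13·27 + 1. ✓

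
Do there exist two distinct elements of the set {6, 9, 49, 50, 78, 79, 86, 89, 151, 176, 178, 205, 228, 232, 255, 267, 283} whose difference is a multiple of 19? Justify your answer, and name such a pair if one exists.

No, no such pair exists.

Reduce each element modulo 19: 6↦6, 9↦9, 49↦11, 50↦12, 78↦2, 79↦3, 86↦10, 89↦13, 151↦18, 176↦5, 178↦7, 205↦15, 228↦0, 232↦4, 255↦8, 267↦1, 283↦17.
All 17 residues are distinct, so no two elements differ by a multiple of 19.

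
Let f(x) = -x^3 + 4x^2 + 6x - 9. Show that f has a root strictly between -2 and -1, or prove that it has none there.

Such a root exists.

f(-2) = 3 and f(-1) = -10, which have opposite signs.
As a polynomial, f is continuous on every closed interval.
By the Intermediate Value Theorem, f takes the value 0 somewhere in the open interval.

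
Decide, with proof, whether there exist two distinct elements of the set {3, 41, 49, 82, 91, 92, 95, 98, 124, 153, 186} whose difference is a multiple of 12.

Two integers differ by a multiple of 12 exactly when they have the same residue mod 12. The residues are 3↦3, 41↦5, 49↦1, 82↦10, 91↦7, 92↦8, 95↦11, 98↦2, 124↦4, 153↦9, 186↦6.
No residue repeats among the 11 elements, so no pair has difference ≡ 0 (mod 12).

No such pair exists.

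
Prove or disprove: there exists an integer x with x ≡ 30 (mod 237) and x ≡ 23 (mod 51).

Reduce both congruences modulo 3, which divides 237 and 51: they say x ≡ 30 (mod 3) and x ≡ 23 (mod 3).
But 30 mod 3 = 0 while 23 mod 3 = 2, a contradiction.
So no integer satisfies both congruences.

There is no such integer.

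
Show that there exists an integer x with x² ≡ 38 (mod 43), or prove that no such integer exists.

Take x = 9. Then 9² = 81 = 1·43 + 38, so 9² ≡ 38 (mod 43).

x = 9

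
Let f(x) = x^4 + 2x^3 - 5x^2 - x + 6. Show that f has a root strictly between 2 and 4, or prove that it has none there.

No such root exists.

The endpoint values f(2) = 16 and f(4) = 306 are both positive. Claim: f(x) > 0 for every x in (2, 4).
Shift to the endpoint 2: with x = 2 + u (0 < u < 2), one computes f(2 + u) = u^4 + 10u^3 + 31u^2 + 35u + 16.
The nonzero coefficients here are all positive, so for u > 0 every term is positive (or zero), and the constant term 16 is strictly positive.
Therefore f(x) > 0 throughout (2, 4), and f has no zero there.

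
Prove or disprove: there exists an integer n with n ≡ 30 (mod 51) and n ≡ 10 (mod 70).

The moduli 51 and 70 are coprime, so by the Chinese Remainder Theorem a unique solution modulo 3570 exists.
Write n = 30 + 51t and require 30 + 51t ≡ 10 (mod 70), i.e. 51t ≡ 50 (mod 70).
To invert 51 modulo 70: 70 = 1·51 + 19, 51 = 2·19 + 13, 19 = 1·13 + 6, 13 = 2·6 + 1, 6 = 6·1 + 0, and unwinding, 1 = 13 − 2·6 = 13 − 2·(19 − 1·13) = −2·19 + 3·13 = −2·19 + 3·(51 − 2·19) = 3·51 − 8·19 = 3·51 − 8·(70 − 1·51) = −8·70 + 11·51. Thus 51⁻¹ ≡ 11 (mod 70).
Therefore t ≡ 11·50 = 550 ≡ 60 (mod 70).
Taking t = 60 gives n = 30 + 51·60 = 3090.
Verify: 3090 = 60·51 + 30 and 3090 = 44·70 + 10. ✓

n = 3090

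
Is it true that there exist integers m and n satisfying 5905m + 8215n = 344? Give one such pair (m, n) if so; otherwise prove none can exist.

Both 5905 and 8215 are divisible by gcd(5905, 8215) = 5, hence so is any combination 5905m + 8215n.
However 344 leaves remainder 4 on division by 5.
Therefore 5905m + 8215n = 344 has no solution in integers.

No such integers exist.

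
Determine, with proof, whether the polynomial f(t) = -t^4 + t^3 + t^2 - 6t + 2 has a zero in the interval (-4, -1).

Such a root exists.

f(-4) = -278 and f(-1) = 7, which have opposite signs.
f is continuous everywhere (it is a polynomial), in particular on [-4, -1].
By the Intermediate Value Theorem f must vanish at some point of (-4, -1).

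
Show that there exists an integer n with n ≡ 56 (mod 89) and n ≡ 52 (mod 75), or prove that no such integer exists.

n = 5752

The moduli 89 and 75 are coprime, so by the Chinese Remainder Theorem a unique solution modulo 6675 exists.
Any solution of the first congruence is n = 56 + 89t; substituting into the second, 89t ≡ 52 − 56 ≡ 71 (mod 75).
89 ≡ 14 (mod 75), so this reads 14t ≡ 71 (mod 75). Note 14·59 = 826 ≡ 1 (mod 75) (as 826 − 1 = 11·75), so 14⁻¹ ≡ 59.
Multiplying by 59: t ≡ 59·71 = 4189 ≡ 64 (mod 75).
With t = 64: n = 56 + 89·64 = 5752.
Indeed 5752 ≡ 56 (mod 89) and 5752 ≡ 52 (mod 75).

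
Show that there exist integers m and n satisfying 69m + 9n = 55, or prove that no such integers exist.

Both 69 and 9 are divisible by gcd(69, 9) = 3, hence so is any combination 69m + 9n.
However 55 leaves remainder 1 on division by 3.
Therefore 69m + 9n = 55 has no solution in integers.

No, no such integers exist.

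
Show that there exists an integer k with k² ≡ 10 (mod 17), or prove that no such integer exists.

No such integer exists.

Computing k² mod 17 for k = 0, 1, …, 8 (enough, by the symmetry k ↦ 17 − k) gives 0, 1, 4, 9, 16, 8, 2, 15, 13.
The set of squares mod 17 is therefore {0, 1, 2, 4, 8, 9, 13, 15, 16}, which does not contain 10.
Hence no integer k has k² ≡ 10 (mod 17).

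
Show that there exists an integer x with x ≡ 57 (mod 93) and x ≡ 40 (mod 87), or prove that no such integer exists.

There is no such integer.

Reduce both congruences modulo 3, which divides 93 and 87: they say x ≡ 57 (mod 3) and x ≡ 40 (mod 3).
But 57 mod 3 = 0 while 40 mod 3 = 1, a contradiction.
So no integer satisfies both congruences.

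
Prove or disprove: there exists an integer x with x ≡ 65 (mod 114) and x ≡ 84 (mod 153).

Reduce both congruences modulo 3, which divides 114 and 153: they say x ≡ 65 (mod 3) and x ≡ 84 (mod 3).
But 65 mod 3 = 2 while 84 mod 3 = 0, a contradiction.
Hence the system has no solution.

No, no such integer exists.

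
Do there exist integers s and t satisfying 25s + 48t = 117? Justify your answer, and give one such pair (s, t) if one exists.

Since gcd(25, 48) = 1, every integer is an integer combination of 25 and 48.
Euclidean algorithm: 48 = 1·25 + 23, 25 = 1·23 + 2, 23 = 11·2 + 1, 2 = 2·1 + 0.
Back-substituting, 1 = 23 − 11·2 = 23 − 11·(25 − 1·23) = −11·25 + 12·23 = −11·25 + 12·(48 − 1·25) = 12·48 − 23·25; that is, 25·(-23) + 48·12 = 1.
Scaling by 117 gives the particular solution (s, t) = (-2691, 1404).
Shifting by a multiple of (48, −25) keeps it a solution: s = -2691 + 57·48 = 45, t = 1404 − 57·25 = -21.
Indeed 25·45 + 48·(-21) = 1125 − 1008 = 117.

s = 45, t = -21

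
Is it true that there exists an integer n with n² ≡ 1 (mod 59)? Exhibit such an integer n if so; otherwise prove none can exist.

n = 58

Take n = 58. Then 58² = 3364 = 57·59 + 1, so 58² ≡ 1 (mod 59).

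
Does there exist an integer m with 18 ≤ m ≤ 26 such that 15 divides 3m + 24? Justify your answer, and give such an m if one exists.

m = 22

At m = 22 we get 3·22 + 24 = 90, and 90 = 15·6.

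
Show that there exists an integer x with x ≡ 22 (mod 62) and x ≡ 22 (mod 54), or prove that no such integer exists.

x = 22

Here gcd(62, 54) = 2, and both 22 and 22 leave remainder 0 mod 2, so the system is consistent.
The smallest candidate x = 22 works directly: 22 ≡ 22 (mod 54).
Check: 22 mod 62 = 22, 22 mod 54 = 22. ✓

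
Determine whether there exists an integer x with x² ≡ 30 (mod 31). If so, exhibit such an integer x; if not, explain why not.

There is no such integer.

Apply Euler's criterion with the prime 31: 30 is a quadratic residue iff 30^15 ≡ 1 (mod 31), and a non-residue iff it is ≡ −1.
Squaring successively (mod 31): 30^2 = 900 ≡ 1; 30^4 ≡ 1² = 1 ≡ 1; 30^8 ≡ 1² = 1 ≡ 1.
Since 15 = 8 + 4 + 2 + 1, 30^15 ≡ 1 · 1 · 1 · 30; multiplying out mod 31: 1·1 = 1 ≡ 1, then 1·1 = 1 ≡ 1, then 1·30 = 30 ≡ 30. Thus 30^15 ≡ 30 ≡ −1 (mod 31).
By Euler's criterion 30 is a quadratic non-residue mod 31: no x satisfies x² ≡ 30 (mod 31).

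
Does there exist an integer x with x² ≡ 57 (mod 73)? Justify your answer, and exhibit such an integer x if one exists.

x = 35

Take x = 35. Then 35² = 1225 = 16·73 + 57, so 35² ≡ 57 (mod 73).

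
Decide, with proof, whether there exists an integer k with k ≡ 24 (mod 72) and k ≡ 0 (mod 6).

k = 24

gcd(72, 6) = 6. A simultaneous solution exists iff 24 ≡ 0 (mod 6); here 24 mod 6 = 0 = 0 mod 6, so it does.
The smallest candidate k = 24 works directly: 24 ≡ 0 (mod 6).
Check: 24 mod 72 = 24, 24 mod 6 = 0. ✓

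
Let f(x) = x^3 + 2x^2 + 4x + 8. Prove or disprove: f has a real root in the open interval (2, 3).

f(2) = 32 and f(3) = 65, both positive.
The derivative f'(x) = 3x^2 + 4x + 4 is a quadratic with discriminant 4² − 4·3·4 = -32 < 0; it never vanishes, so it is always positive (sign of the leading coefficient).
Hence f is strictly increasing on ℝ, and in particular on [2, 3]. A strictly monotone function with same-sign endpoint values stays positive on the whole interval, so f has no zero in (2, 3).

No such root exists.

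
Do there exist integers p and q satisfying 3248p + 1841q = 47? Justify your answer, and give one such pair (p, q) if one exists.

No such integers exist.

Both 3248 and 1841 are divisible by gcd(3248, 1841) = 7, hence so is any combination 3248p + 1841q.
However 47 leaves remainder 5 on division by 7.
So the equation is unsolvable over ℤ.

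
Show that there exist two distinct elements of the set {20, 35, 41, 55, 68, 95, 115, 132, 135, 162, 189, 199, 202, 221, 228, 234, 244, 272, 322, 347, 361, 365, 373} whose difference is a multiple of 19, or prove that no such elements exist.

The pair (20, 115) works.

Both 20 and 115 leave remainder 1 on division by 19; their difference 95 = 5·19 is a multiple of 19.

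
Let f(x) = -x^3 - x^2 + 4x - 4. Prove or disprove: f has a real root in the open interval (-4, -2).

f(-4) = 28 and f(-2) = -8, which have opposite signs.
f is continuous everywhere (it is a polynomial), in particular on [-4, -2].
By the Intermediate Value Theorem f must vanish at some point of (-4, -2).

Such a root exists.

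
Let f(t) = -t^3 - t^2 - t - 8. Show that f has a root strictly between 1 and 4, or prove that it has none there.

Evaluate at the endpoints: f(1) = -11, f(4) = -92 — same sign (negative).
The derivative f'(t) = -3t^2 - 2t - 1 is a quadratic with discriminant (-2)² − 4·(-3)·(-1) = -8 < 0; it never vanishes, so it is always negative (sign of the leading coefficient).
Hence f is strictly decreasing on ℝ, and in particular on [1, 4]. A strictly monotone function with same-sign endpoint values stays negative on the whole interval, so f has no zero in (1, 4).

No such root exists.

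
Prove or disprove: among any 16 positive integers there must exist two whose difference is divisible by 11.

There are exactly 11 possible remainders on division by 11.
Placing 16 integers into 11 classes, some class receives at least two — say a and b.
Then a ≡ b (mod 11), i.e. 11 ∣ (a − b).

True.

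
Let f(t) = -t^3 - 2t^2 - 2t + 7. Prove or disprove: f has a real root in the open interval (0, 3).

f(0) = 7 and f(3) = -44, which have opposite signs.
Since f is a polynomial it is continuous on [0, 3].
By the Intermediate Value Theorem f must vanish at some point of (0, 3).

Yes, f has a root in the interval.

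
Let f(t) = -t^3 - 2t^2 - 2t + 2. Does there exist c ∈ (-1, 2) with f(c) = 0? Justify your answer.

Yes, such a c exists.

f(-1) = 3 and f(2) = -18, which have opposite signs.
f is continuous everywhere (it is a polynomial), in particular on [-1, 2].
So by the Intermediate Value Theorem there is a c strictly between -1 and 2 with f(c) = 0.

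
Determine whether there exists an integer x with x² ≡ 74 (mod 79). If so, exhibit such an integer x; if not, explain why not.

79 is prime, so by Euler's criterion 74 is a square mod 79 iff 74^((79−1)/2) = 74^39 ≡ 1 (mod 79).
Repeated squaring mod 79: 74^2 = 5476 ≡ 25; 74^4 ≡ 25² = 625 ≡ 72; 74^8 ≡ 72² = 5184 ≡ 49; 74^16 ≡ 49² = 2401 ≡ 31; 74^32 ≡ 31² = 961 ≡ 13.
Since 39 = 32 + 4 + 2 + 1, 74^39 ≡ 13 · 72 · 25 · 74; multiplying out mod 79: 13·72 = 936 ≡ 67, then 67·25 = 1675 ≡ 16, then 16·74 = 1184 ≡ 78. Thus 74^39 ≡ 78 ≡ −1 (mod 79).
By Euler's criterion 74 is a quadratic non-residue mod 79: no x satisfies x² ≡ 74 (mod 79).

No, no such integer exists.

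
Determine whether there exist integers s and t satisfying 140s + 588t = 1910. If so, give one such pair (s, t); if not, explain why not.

There are no such integers.

gcd(140, 588) = 28, so every integer of the form 140s + 588t is a multiple of 28.
However 1910 leaves remainder 6 on division by 28.
Therefore 140s + 588t = 1910 has no solution in integers.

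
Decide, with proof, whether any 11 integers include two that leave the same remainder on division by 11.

No; for instance {22, 23, 24, 25, 26, 27, 28, 29, 30, 31, 32} is a counterexample.

Try 11 consecutive integers, 22, 23, …, 32. Their remainders mod 11 are 0, 1, 2, 3, 4, 5, 6, 7, 8, 9, 10 — pairwise different, as any 11 ≤ 11 consecutive integers have distinct residues.
So no two of them leave the same remainder on division by 11; the claim fails for this set.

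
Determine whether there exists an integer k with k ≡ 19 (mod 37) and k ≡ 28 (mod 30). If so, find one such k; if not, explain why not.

k = 1018

gcd(37, 30) = 1, so the Chinese Remainder Theorem guarantees exactly one residue class mod 1110 satisfying both.
Any solution of the first congruence is k = 19 + 37t; substituting into the second, 37t ≡ 28 − 19 ≡ 9 (mod 30).
37 ≡ 7 (mod 30), so this reads 7t ≡ 9 (mod 30). To invert 7 modulo 30: 30 = 4·7 + 2, 7 = 3·2 + 1, 2 = 2·1 + 0, and unwinding, 1 = 7 − 3·2 = 7 − 3·(30 − 4·7) = −3·30 + 13·7. Thus 7⁻¹ ≡ 13 (mod 30).
Therefore t ≡ 13·9 = 117 ≡ 27 (mod 30).
With t = 27: k = 19 + 37·27 = 1018.
Indeed 1018 ≡ 19 (mod 37) and 1018 ≡ 28 (mod 30).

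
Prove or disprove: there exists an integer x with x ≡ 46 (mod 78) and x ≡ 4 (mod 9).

x = 202

gcd(78, 9) = 3. A simultaneous solution exists iff 46 ≡ 4 (mod 3); here 46 mod 3 = 1 = 4 mod 3, so it does.
The integers ≡ 46 (mod 78) are 46, 124, 202, …; their remainders mod 9 are 1, 7, 4, so x = 202 is the first that is ≡ 4 (mod 9).
Check: 202 mod 78 = 46, 202 mod 9 = 4. ✓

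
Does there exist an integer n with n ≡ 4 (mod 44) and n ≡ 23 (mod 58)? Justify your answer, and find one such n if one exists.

No such integer exists.

Reduce both congruences modulo 2, which divides 44 and 58: they say n ≡ 4 (mod 2) and n ≡ 23 (mod 2).
But 4 mod 2 = 0 while 23 mod 2 = 1, a contradiction.
Hence the system has no solution.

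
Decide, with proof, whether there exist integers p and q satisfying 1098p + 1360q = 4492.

Every value of 1098p + 1360q is a multiple of gcd(1098, 1360) = 2; since 2 ∣ 4492, solutions exist.
Dividing through by 2 reduces the equation to 549p + 680q = 2246.
Euclidean algorithm: 680 = 1·549 + 131, 549 = 4·131 + 25, 131 = 5·25 + 6, 25 = 4·6 + 1, 6 = 6·1 + 0.
Back-substituting, 1 = 25 − 4·6 = 25 − 4·(131 − 5·25) = −4·131 + 21·25 = −4·131 + 21·(549 − 4·131) = 21·549 − 88·131 = 21·549 − 88·(680 − 1·549) = −88·680 + 109·549; that is, 549·109 + 680·(-88) = 1.
Multiplying through by 2246: p = 109·2246 = 244814, q = (-88)·2246 = -197648 is a solution.
Shifting by a multiple of (680, −549) keeps it a solution: p = 244814 − 360·680 = 14, q = -197648 + 360·549 = -8.
Indeed 1098·14 + 1360·(-8) = 15372 − 10880 = 4492.

p = 14, q = -8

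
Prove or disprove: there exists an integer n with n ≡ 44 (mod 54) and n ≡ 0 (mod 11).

The moduli 54 and 11 are coprime, so by the Chinese Remainder Theorem a unique solution modulo 594 exists.
Write n = 44 + 54t and require 44 + 54t ≡ 0 (mod 11), i.e. 54t ≡ 0 (mod 11).
54 ≡ 10 (mod 11), so this reads 10t ≡ 0 (mod 11). t = 0 satisfies this.
With t = 0: n = 44 + 54·0 = 44.
Indeed 44 ≡ 44 (mod 54) and 44 ≡ 0 (mod 11).

n = 44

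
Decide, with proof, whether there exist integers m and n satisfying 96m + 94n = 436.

Every value of 96m + 94n is a multiple of gcd(96, 94) = 2; since 2 ∣ 436, solutions exist.
Dividing through by 2 reduces the equation to 48m + 47n = 218.
Dividing repeatedly: 48 = 1·47 + 1, 47 = 47·1 + 0.
Working back up the chain: 1 = 48 − 1·47. So 48·1 + 47·(-1) = 1.
Multiplying through by 218: m = 1·218 = 218, n = (-1)·218 = -218 is a solution.
The general solution is m = 218 + 47k, n = -218 − 48k; taking k = -4 gives the smaller pair m = 30, n = -26.
Check: 96·30 + 94·(-26) = 2880 − 2444 = 436. ✓

m = 30, n = -26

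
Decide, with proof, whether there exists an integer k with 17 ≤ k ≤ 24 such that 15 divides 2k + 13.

No, no such integer k in that range exists.

At k = 17, 2·17 + 13 = 47 ≡ 2 (mod 15), and each step in k adds 2, giving residues 2, 4, 6, 8, 10, 12, 14, 1 for k = 17, 18, …, 24.
Since 0 is absent from this list, 15 ∤ 2k + 13 for every k with 17 ≤ k ≤ 24.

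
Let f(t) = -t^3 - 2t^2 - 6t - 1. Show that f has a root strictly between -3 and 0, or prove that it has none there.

Such a root exists.

f(-3) = 26 and f(0) = -1, which have opposite signs.
f is continuous everywhere (it is a polynomial), in particular on [-3, 0].
By the Intermediate Value Theorem, f takes the value 0 somewhere in the open interval.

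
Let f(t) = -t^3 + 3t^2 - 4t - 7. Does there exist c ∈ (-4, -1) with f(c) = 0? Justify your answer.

Evaluate at the endpoints: f(-4) = 121, f(-1) = 1 — same sign (positive).
The derivative f'(t) = -3t^2 + 6t - 4 is a quadratic with discriminant 6² − 4·(-3)·(-4) = -12 < 0; it never vanishes, so it is always negative (sign of the leading coefficient).
So f is strictly decreasing; between -4 and -1 its values lie between f(-4) = 121 and f(-1) = 1, all positive. Therefore f has no root in (-4, -1).

f has no root in that interval.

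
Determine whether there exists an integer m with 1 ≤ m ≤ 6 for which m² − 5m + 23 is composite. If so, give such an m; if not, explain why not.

No, no such integer m in that range exists.

The values for m = 1, 2, …, 6 are 19, 17, 17, 19, 23, 29, and each of these is prime.
So no value in the range makes the expression composite.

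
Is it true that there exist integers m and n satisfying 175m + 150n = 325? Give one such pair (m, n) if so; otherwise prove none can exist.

Since gcd(175, 150) = 25 and 325 = 25·13, Bézout's identity guarantees a solution.
Dividing through by 25 reduces the equation to 7m + 6n = 13.
Dividing repeatedly: 7 = 1·6 + 1, 6 = 6·1 + 0.
Unwinding: 1 = 7 − 1·6, i.e. 7·1 + 6·(-1) = 1.
Times 13: 7·13 + 6·(-13) = 13, so (13, -13) solves it.
The general solution is m = 13 + 6k, n = -13 − 7k; taking k = -2 gives the smaller pair m = 1, n = 1.
Indeed 175·1 + 150·1 = 175 + 150 = 325.

m = 1, n = 1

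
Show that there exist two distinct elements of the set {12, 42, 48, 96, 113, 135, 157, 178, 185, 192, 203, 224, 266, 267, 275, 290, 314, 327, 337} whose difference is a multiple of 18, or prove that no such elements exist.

Both 12 and 48 leave remainder 12 on division by 18; their difference 36 = 2·18 is a multiple of 18.

12 and 48 are such a pair.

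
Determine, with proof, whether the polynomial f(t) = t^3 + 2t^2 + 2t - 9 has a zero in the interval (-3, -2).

Evaluate at the endpoints: f(-3) = -24, f(-2) = -13 — same sign (negative).
The derivative f'(t) = 3t^2 + 4t + 2 is a quadratic with discriminant 4² − 4·3·2 = -8 < 0; it never vanishes, so it is always positive (sign of the leading coefficient).
So f is strictly increasing; between -3 and -2 its values lie between f(-3) = -24 and f(-2) = -13, all negative. Therefore f has no root in (-3, -2).

f has no root in that interval.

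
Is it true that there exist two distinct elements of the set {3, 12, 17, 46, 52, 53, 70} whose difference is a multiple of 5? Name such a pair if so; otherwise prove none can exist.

Both 3 and 53 leave remainder 3 on division by 5; their difference 50 = 10·5 is a multiple of 5.

Yes: 3 and 53.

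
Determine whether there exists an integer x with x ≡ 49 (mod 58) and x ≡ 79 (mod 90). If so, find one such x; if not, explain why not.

x = 1789

The moduli are not coprime: gcd(58, 90) = 2. Compatibility requires 2 ∣ (79 − 49) = 30, which holds, so solutions exist.
Write x = 49 + 58t. Then 58t ≡ 79 − 49 ≡ 30 (mod 90); dividing through by 2 gives 29t ≡ 15 (mod 45).
Since 29·14 = 406 = 9·45 + 1, the inverse of 29 mod 45 is 14.
Therefore t ≡ 14·15 = 210 ≡ 30 (mod 45).
Then x = 49 + 58·30 = 1789.
Check: 1789 mod 58 = 49, 1789 mod 90 = 79. ✓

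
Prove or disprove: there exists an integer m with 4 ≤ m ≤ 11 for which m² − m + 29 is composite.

m = 10

At m = 10: 10² − 10 + 29 = 119 = 7·17, which is composite.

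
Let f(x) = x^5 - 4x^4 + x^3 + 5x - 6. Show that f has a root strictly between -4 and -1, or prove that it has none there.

The endpoint values f(-4) = -2138 and f(-1) = -17 are both negative. Claim: f(x) < 0 for every x in (-4, -1).
Shift to the endpoint -1: with x = -1 − u (0 < u < 3), one computes f(-1 − u) = -u^5 - 9u^4 - 27u^3 - 37u^2 - 29u - 17.
The nonzero coefficients here are all negative, so for u > 0 every term is negative (or zero), and the constant term -17 is strictly negative.
Therefore f(x) < 0 throughout (-4, -1), and f has no zero there.

No such root exists.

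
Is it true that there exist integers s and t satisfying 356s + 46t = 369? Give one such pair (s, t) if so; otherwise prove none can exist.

No, no such integers exist.

Any value of 356s + 46t is a multiple of gcd(356, 46) = 2.
But 369 is not a multiple of 2 (it leaves remainder 1).
Therefore 356s + 46t = 369 has no solution in integers.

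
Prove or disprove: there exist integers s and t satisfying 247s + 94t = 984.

Since gcd(247, 94) = 1, every integer is an integer combination of 247 and 94.
Run the Euclidean algorithm on 247 and 94: 247 = 2·94 + 59, 94 = 1·59 + 35, 59 = 1·35 + 24, 35 = 1·24 + 11, 24 = 2·11 + 2, 11 = 5·2 + 1, 2 = 2·1 + 0.
Unwinding: 1 = 11 − 5·2 = 11 − 5·(24 − 2·11) = −5·24 + 11·11 = −5·24 + 11·(35 − 1·24) = 11·35 − 16·24 = 11·35 − 16·(59 − 1·35) = −16·59 + 27·35 = −16·59 + 27·(94 − 1·59) = 27·94 − 43·59 = 27·94 − 43·(247 − 2·94) = −43·247 + 113·94, i.e. 247·(-43) + 94·113 = 1.
Times 984: 247·(-42312) + 94·111192 = 984, so (-42312, 111192) solves it.
Adding 451·94 to s and subtracting 451·247 from t gives the tidier solution (82, -205).
Indeed 247·82 + 94·(-205) = 20254 − 19270 = 984.

s = 82, t = -205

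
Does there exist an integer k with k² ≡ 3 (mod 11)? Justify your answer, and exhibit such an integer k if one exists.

k = 6

Take k = 6. Then 6² = 36 = 3·11 + 3, so 6² ≡ 3 (mod 11).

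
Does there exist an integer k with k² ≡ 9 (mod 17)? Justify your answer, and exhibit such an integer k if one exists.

k = 14

Take k = 14. Then 14² = 196 = 11·17 + 9, so 14² ≡ 9 (mod 17).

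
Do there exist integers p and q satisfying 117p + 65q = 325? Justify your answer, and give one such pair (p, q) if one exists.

Since gcd(117, 65) = 13 and 325 = 13·25, Bézout's identity guarantees a solution.
Dividing through by 13 reduces the equation to 9p + 5q = 25.
Run the Euclidean algorithm on 9 and 5: 9 = 1·5 + 4, 5 = 1·4 + 1, 4 = 4·1 + 0.
Unwinding: 1 = 5 − 1·4 = 5 − (9 − 1·5) = −9 + 2·5, i.e. 9·(-1) + 5·2 = 1.
Scaling by 25 gives the particular solution (p, q) = (-25, 50).
Shifting by a multiple of (5, −9) keeps it a solution: p = -25 + 5·5 = 0, q = 50 − 5·9 = 5.
Check: 117·0 + 65·5 = 0 + 325 = 325. ✓

p = 0, q = 5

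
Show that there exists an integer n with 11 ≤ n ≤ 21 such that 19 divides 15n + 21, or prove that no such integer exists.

For n = 11, 12, …, 21 the values of 15n + 21 modulo 19 are 15, 11, 7, 3, 18, 14, 10, 6, 2, 17, 13 respectively.
Since 0 is absent from this list, 19 ∤ 15n + 21 for every n with 11 ≤ n ≤ 21.

No such integer n in that range exists.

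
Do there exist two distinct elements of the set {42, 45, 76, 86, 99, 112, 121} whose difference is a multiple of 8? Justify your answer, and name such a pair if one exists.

No, no such pair exists.

Two integers differ by a multiple of 8 exactly when they have the same residue mod 8. The residues are 42↦2, 45↦5, 76↦4, 86↦6, 99↦3, 112↦0, 121↦1.
These 7 residues are pairwise different, hence no difference of two elements is divisible by 8.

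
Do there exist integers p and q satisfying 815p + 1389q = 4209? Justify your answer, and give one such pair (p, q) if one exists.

p = 813, q = -474

Since gcd(815, 1389) = 1, every integer is an integer combination of 815 and 1389.
Dividing repeatedly: 1389 = 1·815 + 574, 815 = 1·574 + 241, 574 = 2·241 + 92, 241 = 2·92 + 57, 92 = 1·57 + 35, 57 = 1·35 + 22, 35 = 1·22 + 13, 22 = 1·13 + 9, 13 = 1·9 + 4, 9 = 2·4 + 1, 4 = 4·1 + 0.
Unwinding: 1 = 9 − 2·4 = 9 − 2·(13 − 1·9) = −2·13 + 3·9 = −2·13 + 3·(22 − 1·13) = 3·22 − 5·13 = 3·22 − 5·(35 − 1·22) = −5·35 + 8·22 = −5·35 + 8·(57 − 1·35) = 8·57 − 13·35 = 8·57 − 13·(92 − 1·57) = −13·92 + 21·57 = −13·92 + 21·(241 − 2·92) = 21·241 − 55·92 = 21·241 − 55·(574 − 2·241) = −55·574 + 131·241 = −55·574 + 131·(815 − 1·574) = 131·815 − 186·574 = 131·815 − 186·(1389 − 1·815) = −186·1389 + 317·815, i.e. 815·317 + 1389·(-186) = 1.
Multiplying through by 4209: p = 317·4209 = 1334253, q = (-186)·4209 = -782874 is a solution.
The general solution is p = 1334253 + 1389k, q = -782874 − 815k; taking k = -960 gives the smaller pair p = 813, q = -474.
Check: 815·813 + 1389·(-474) = 662595 − 658386 = 4209. ✓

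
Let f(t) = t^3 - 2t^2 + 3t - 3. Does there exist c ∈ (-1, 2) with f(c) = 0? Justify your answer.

Such a root exists.

f(-1) = -9 and f(2) = 3, which have opposite signs.
As a polynomial, f is continuous on every closed interval.
The Intermediate Value Theorem then guarantees some c ∈ (-1, 2) with f(c) = 0.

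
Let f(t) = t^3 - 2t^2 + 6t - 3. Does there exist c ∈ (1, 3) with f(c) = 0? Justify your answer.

f(1) = 2 and f(3) = 24, both positive.
f'(t) = 3t^2 - 4t + 6 has discriminant (-4)² − 4·3·6 = -56 < 0, so f' has no real roots and is positive for every real t.
So f is strictly increasing; between 1 and 3 its values lie between f(1) = 2 and f(3) = 24, all positive. Therefore f has no root in (1, 3).

No.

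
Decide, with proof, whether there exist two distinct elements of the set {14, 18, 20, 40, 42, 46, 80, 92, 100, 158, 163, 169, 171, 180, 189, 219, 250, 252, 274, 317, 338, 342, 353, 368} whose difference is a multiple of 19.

The pair (18, 189) works.

18 mod 19 = 18 and 189 mod 19 = 18, so 189 − 18 = 171 = 9·19.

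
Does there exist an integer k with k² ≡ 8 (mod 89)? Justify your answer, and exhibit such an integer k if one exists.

k = 39 works: 39² = 1521, and 1521 − 8 = 1513 = 17·89.

k = 39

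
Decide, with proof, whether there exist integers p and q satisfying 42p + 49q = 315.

p = 4, q = 3

Since gcd(42, 49) = 7 and 315 = 7·45, Bézout's identity guarantees a solution.
Dividing through by 7 reduces the equation to 6p + 7q = 45.
Dividing repeatedly: 7 = 1·6 + 1, 6 = 6·1 + 0.
Back-substituting, 1 = 7 − 1·6; that is, 6·(-1) + 7·1 = 1.
Scaling by 45 gives the particular solution (p, q) = (-45, 45).
Adding 7·7 to p and subtracting 7·6 from q gives the tidier solution (4, 3).
Indeed 42·4 + 49·3 = 168 + 147 = 315.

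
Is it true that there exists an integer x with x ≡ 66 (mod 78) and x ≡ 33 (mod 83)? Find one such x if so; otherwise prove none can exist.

x = 5760

gcd(78, 83) = 1, so the Chinese Remainder Theorem guarantees exactly one residue class mod 6474 satisfying both.
Any solution of the first congruence is x = 66 + 78t; substituting into the second, 78t ≡ 33 − 66 ≡ 50 (mod 83).
Note 78·33 = 2574 ≡ 1 (mod 83) (as 2574 − 1 = 31·83), so 78⁻¹ ≡ 33.
Therefore t ≡ 33·50 = 1650 ≡ 73 (mod 83).
Taking t = 73 gives x = 66 + 78·73 = 5760.
Check: 5760 mod 78 = 66, 5760 mod 83 = 33. ✓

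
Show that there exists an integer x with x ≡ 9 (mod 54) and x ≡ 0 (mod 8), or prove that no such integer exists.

Reduce both congruences modulo 2, which divides 54 and 8: they say x ≡ 9 (mod 2) and x ≡ 0 (mod 2).
But 9 mod 2 = 1 while 0 mod 2 = 0, a contradiction.
Hence the system has no solution.

There is no such integer.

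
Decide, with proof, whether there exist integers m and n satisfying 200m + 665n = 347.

Any value of 200m + 665n is a multiple of gcd(200, 665) = 5.
However 347 leaves remainder 2 on division by 5.
So the equation is unsolvable over ℤ.

There are no such integers.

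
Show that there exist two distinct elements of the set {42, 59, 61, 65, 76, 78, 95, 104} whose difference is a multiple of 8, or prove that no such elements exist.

Reduce each element modulo 8: 42↦2, 59↦3, 61↦5, 65↦1, 76↦4, 78↦6, 95↦7, 104↦0.
These 8 residues are pairwise different, hence no difference of two elements is divisible by 8.

There is no such pair.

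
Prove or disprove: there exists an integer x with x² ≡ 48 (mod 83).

x = 52

x = 52 works: 52² = 2704, and 2704 − 48 = 2656 = 32·83.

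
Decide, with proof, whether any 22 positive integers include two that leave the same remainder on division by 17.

Yes.

Each integer lies in one of the 17 residue classes modulo 17.
With 22 integers and only 17 classes, the pigeonhole principle forces two of them, say a and b, into the same class.
That is, a and b leave the same remainder on division by 17, as claimed.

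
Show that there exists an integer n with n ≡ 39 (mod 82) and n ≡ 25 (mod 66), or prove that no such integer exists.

gcd(82, 66) = 2. A simultaneous solution exists iff 39 ≡ 25 (mod 2); here 39 mod 2 = 1 = 25 mod 2, so it does.
Put n = 39 + 82t, so we need 82t ≡ 52 (mod 66), equivalently (divide by 2) 41t ≡ 26 (mod 33).
41 ≡ 8 (mod 33), so this reads 8t ≡ 26 (mod 33). Since 8·29 = 232 = 7·33 + 1, the inverse of 8 mod 33 is 29.
Therefore t ≡ 29·26 = 754 ≡ 28 (mod 33).
Then n = 39 + 82·28 = 2335.
Verify: 2335 = 28·82 + 39 and 2335 = 35·66 + 25. ✓

n = 2335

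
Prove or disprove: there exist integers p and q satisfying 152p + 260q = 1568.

gcd(152, 260) = 4, and 4 divides 1568, so integer solutions exist.
Dividing through by 4 reduces the equation to 38p + 65q = 392.
Run the Euclidean algorithm on 65 and 38: 65 = 1·38 + 27, 38 = 1·27 + 11, 27 = 2·11 + 5, 11 = 2·5 + 1, 5 = 5·1 + 0.
Working back up the chain: 1 = 11 − 2·5 = 11 − 2·(27 − 2·11) = −2·27 + 5·11 = −2·27 + 5·(38 − 1·27) = 5·38 − 7·27 = 5·38 − 7·(65 − 1·38) = −7·65 + 12·38. So 38·12 + 65·(-7) = 1.
Multiplying through by 392: p = 12·392 = 4704, q = (-7)·392 = -2744 is a solution.
The general solution is p = 4704 + 65k, q = -2744 − 38k; taking k = -72 gives the smaller pair p = 24, q = -8.
Indeed 152·24 + 260·(-8) = 3648 − 2080 = 1568.

p = 24, q = -8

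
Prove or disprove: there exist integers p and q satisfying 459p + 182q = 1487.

Since gcd(459, 182) = 1, every integer is an integer combination of 459 and 182.
Dividing repeatedly: 459 = 2·182 + 95, 182 = 1·95 + 87, 95 = 1·87 + 8, 87 = 10·8 + 7, 8 = 1·7 + 1, 7 = 7·1 + 0.
Unwinding: 1 = 8 − 1·7 = 8 − (87 − 10·8) = −87 + 11·8 = −87 + 11·(95 − 1·87) = 11·95 − 12·87 = 11·95 − 12·(182 − 1·95) = −12·182 + 23·95 = −12·182 + 23·(459 − 2·182) = 23·459 − 58·182, i.e. 459·23 + 182·(-58) = 1.
Multiplying through by 1487: p = 23·1487 = 34201, q = (-58)·1487 = -86246 is a solution.
Shifting by a multiple of (182, −459) keeps it a solution: p = 34201 − 187·182 = 167, q = -86246 + 187·459 = -413.
Indeed 459·167 + 182·(-413) = 76653 − 75166 = 1487.

p = 167, q = -413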